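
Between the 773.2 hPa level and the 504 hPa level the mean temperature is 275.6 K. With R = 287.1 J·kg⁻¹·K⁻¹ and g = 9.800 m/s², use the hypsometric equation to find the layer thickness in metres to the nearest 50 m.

Hypsometric equation: Δz = (R T̄/g) ln(P₁/P₂).
R T̄/g = 287.1 × 275.6 / 9.800 = 8074.0 m.
ln(773.2/504) = ln(1.5341) = 0.42794.
Δz = 8074.0 × 0.42794 = 3455.2 m.

Δz ≈ 3450 m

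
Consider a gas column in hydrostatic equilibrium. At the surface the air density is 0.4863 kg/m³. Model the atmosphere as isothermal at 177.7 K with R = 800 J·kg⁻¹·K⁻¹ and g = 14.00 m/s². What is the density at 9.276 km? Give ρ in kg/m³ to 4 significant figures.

ρ ≈ 0.1951 kg/m³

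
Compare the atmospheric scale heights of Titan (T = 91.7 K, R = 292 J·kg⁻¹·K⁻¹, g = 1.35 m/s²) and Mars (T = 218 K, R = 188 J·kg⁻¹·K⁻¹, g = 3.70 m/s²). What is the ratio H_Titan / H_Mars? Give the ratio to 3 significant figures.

H = RT/g for each body.
H_Titan = 292 × 91.7 / 1.35 = 19834 m.
H_Mars = 188 × 218 / 3.70 = 11077 m.
H_Titan/H_Mars = 19834/11077 = 1.7906.

H_Titan/H_Mars ≈ 1.79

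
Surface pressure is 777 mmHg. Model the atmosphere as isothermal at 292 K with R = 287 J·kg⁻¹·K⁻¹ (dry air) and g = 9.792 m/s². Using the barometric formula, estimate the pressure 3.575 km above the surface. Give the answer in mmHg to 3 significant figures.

Scale height: H = RT/g = 287 × 292 / 9.792 = 8558.4 m.
Barometric formula: P = P₀ exp(−z/H).
z/H = 3575.0/8558.4 = 0.41772; exp(−0.41772) = 0.65855.
P = 777 × 0.65855 = 511.69 mmHg.

P ≈ 512 mmHg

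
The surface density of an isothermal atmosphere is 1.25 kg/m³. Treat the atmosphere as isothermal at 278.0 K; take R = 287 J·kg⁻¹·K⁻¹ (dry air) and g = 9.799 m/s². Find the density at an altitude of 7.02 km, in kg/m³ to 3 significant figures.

Scale height: H = RT/g = 287 × 278.0 / 9.799 = 8142.3 m.
In an isothermal atmosphere, density decays like pressure: ρ = ρ₀ exp(−z/H).
z/H = 7020.0/8142.3 = 0.86216; exp(−0.86216) = 0.42225.
ρ = 1.25 × 0.42225 = 0.52781 kg/m³.

ρ ≈ 0.528 kg/m³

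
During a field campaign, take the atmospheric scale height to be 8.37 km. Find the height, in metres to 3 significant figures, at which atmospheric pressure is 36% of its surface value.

z ≈ 8550 m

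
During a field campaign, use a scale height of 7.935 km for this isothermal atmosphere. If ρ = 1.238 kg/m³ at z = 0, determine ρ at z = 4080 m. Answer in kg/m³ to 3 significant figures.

ρ ≈ 0.740 kg/m³

In an isothermal atmosphere, density decays like pressure: ρ = ρ₀ exp(−z/H).
z/H = 4080.0/7935.0 = 0.51418; exp(−0.51418) = 0.59799.
ρ = 1.238 × 0.59799 = 0.74031 kg/m³.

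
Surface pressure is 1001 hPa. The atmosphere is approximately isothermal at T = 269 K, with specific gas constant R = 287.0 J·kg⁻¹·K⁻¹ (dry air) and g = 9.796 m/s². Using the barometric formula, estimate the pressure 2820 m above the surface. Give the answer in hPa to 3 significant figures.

Scale height: H = RT/g = 287.0 × 269 / 9.796 = 7881.1 m.
Barometric formula: P = P₀ exp(−z/H).
z/H = 2820.0/7881.1 = 0.35782; exp(−0.35782) = 0.69920.
P = 1001 × 0.69920 = 699.90 hPa.

P ≈ 700 hPa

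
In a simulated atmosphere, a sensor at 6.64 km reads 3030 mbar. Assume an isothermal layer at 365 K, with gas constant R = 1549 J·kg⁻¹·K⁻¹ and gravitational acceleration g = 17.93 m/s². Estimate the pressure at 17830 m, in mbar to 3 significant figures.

P ≈ 2120 mbar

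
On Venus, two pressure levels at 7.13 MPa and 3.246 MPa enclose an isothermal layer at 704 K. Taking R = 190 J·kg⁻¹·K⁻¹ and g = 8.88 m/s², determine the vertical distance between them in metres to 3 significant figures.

Δz ≈ 11900 m

Hypsometric equation: Δz = (R T̄/g) ln(P₁/P₂).
R T̄/g = 190 × 704 / 8.88 = 15063 m.
ln(7.13/3.246) = ln(2.1965) = 0.78687.
Δz = 15063 × 0.78687 = 11853 m.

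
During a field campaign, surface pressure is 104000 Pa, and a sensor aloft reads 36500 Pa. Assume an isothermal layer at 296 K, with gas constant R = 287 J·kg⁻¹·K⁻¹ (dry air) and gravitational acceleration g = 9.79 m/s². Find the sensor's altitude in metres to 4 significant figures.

z ≈ 9086 m

Scale height: H = RT/g = 287 × 296 / 9.79 = 8677.4 m.
Invert the barometric formula: z = H ln(P₀/P).
P₀/P = 104000/36500 = 2.8493; ln(2.8493) = 1.0471.
z = 8677.4 × 1.0471 = 9086.1 m.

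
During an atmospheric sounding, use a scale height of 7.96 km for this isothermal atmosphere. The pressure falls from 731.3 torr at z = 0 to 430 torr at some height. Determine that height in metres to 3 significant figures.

Invert the barometric formula: z = H ln(P₀/P).
P₀/P = 731.3/430 = 1.7007; ln(1.7007) = 0.53104.
z = 7960.0 × 0.53104 = 4227.1 m.

z ≈ 4230 m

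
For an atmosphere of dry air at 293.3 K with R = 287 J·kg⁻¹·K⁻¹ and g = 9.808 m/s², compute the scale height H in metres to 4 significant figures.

H ≈ 8582 m

The scale height of an isothermal atmosphere is H = RT/g.
H = 287 × 293.3 / 9.808 = 84177/9.808 = 8582.5 m.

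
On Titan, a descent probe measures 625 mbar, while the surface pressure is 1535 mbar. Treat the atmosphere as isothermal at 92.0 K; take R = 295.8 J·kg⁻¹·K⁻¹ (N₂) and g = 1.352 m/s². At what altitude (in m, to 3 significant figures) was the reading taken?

Scale height: H = RT/g = 295.8 × 92.0 / 1.352 = 20128 m.
Invert the barometric formula: z = H ln(P₀/P).
P₀/P = 1535/625 = 2.4560; ln(2.4560) = 0.89853.
z = 20128 × 0.89853 = 18086 m.

z ≈ 18100 m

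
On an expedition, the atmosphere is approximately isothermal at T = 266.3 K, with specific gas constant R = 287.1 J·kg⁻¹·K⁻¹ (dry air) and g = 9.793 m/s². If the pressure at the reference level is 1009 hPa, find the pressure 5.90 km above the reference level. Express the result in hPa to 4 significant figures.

Scale height: H = RT/g = 287.1 × 266.3 / 9.793 = 7807.1 m.
Barometric formula: P = P₀ exp(−z/H).
z/H = 5900.0/7807.1 = 0.75572; exp(−0.75572) = 0.46967.
P = 1009 × 0.46967 = 473.90 hPa.

P ≈ 473.9 hPa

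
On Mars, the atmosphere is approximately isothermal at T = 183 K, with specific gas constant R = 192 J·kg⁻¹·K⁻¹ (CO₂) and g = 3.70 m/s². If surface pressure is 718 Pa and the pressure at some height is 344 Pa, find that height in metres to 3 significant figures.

z ≈ 6990 m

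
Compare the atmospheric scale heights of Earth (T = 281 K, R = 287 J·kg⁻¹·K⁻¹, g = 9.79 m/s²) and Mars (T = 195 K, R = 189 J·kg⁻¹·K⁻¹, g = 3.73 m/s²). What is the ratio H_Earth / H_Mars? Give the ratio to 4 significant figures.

H_Earth/H_Mars ≈ 0.8337

H = RT/g for each body.
H_Earth = 287 × 281 / 9.79 = 8237.7 m.
H_Mars = 189 × 195 / 3.73 = 9880.7 m.
H_Earth/H_Mars = 8237.7/9880.7 = 0.83372.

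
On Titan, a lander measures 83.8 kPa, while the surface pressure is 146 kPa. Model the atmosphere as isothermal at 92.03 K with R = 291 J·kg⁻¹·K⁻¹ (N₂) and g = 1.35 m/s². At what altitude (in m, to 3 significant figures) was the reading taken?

z ≈ 11000 m

Scale height: H = RT/g = 291 × 92.03 / 1.35 = 19838 m.
Invert the barometric formula: z = H ln(P₀/P).
P₀/P = 146/83.8 = 1.7422; ln(1.7422) = 0.55515.
z = 19838 × 0.55515 = 11013 m.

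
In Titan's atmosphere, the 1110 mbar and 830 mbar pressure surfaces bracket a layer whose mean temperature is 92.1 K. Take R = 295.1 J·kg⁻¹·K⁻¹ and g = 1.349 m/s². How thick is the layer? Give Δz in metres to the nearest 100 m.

Hypsometric equation: Δz = (R T̄/g) ln(P₁/P₂).
R T̄/g = 295.1 × 92.1 / 1.349 = 20147 m.
ln(1110/830) = ln(1.3373) = 0.29065.
Δz = 20147 × 0.29065 = 5855.7 m.

Δz ≈ 5900 m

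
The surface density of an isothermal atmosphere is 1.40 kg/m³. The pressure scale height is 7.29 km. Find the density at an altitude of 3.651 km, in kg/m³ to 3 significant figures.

ρ ≈ 0.848 kg/m³

In an isothermal atmosphere, density decays like pressure: ρ = ρ₀ exp(−z/H).
z/H = 3651.0/7290.0 = 0.50082; exp(−0.50082) = 0.60603.
ρ = 1.40 × 0.60603 = 0.84844 kg/m³.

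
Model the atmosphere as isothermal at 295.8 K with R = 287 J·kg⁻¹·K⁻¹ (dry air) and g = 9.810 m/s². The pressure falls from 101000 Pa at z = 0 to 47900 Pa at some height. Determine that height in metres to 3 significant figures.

z ≈ 6460 m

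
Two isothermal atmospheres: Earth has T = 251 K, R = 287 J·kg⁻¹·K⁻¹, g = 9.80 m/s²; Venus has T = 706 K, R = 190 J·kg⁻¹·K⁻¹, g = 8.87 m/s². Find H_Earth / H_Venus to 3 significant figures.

H = RT/g for each body.
H_Earth = 287 × 251 / 9.80 = 7350.7 m.
H_Venus = 190 × 706 / 8.87 = 15123 m.
H_Earth/H_Venus = 7350.7/15123 = 0.48606.

H_Earth/H_Venus ≈ 0.486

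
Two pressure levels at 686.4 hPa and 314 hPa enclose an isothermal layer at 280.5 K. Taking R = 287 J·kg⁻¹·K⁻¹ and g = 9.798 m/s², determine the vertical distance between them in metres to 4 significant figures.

Δz ≈ 6426 m

Hypsometric equation: Δz = (R T̄/g) ln(P₁/P₂).
R T̄/g = 287 × 280.5 / 9.798 = 8216.3 m.
ln(686.4/314) = ln(2.1860) = 0.78207.
Δz = 8216.3 × 0.78207 = 6425.7 m.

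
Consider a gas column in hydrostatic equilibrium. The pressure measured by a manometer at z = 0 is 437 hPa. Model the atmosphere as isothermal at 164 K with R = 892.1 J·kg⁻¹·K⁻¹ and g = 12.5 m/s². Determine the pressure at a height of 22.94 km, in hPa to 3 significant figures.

P ≈ 61.6 hPa

Scale height: H = RT/g = 892.1 × 164 / 12.5 = 11704 m.
Barometric formula: P = P₀ exp(−z/H).
z/H = 22940/11704 = 1.9600; exp(−1.9600) = 0.14086.
P = 437 × 0.14086 = 61.556 hPa.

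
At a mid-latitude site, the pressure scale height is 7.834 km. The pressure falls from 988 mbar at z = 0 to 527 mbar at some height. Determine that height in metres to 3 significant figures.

Invert the barometric formula: z = H ln(P₀/P).
P₀/P = 988/527 = 1.8748; ln(1.8748) = 0.62850.
z = 7834.0 × 0.62850 = 4923.7 m.

z ≈ 4920 m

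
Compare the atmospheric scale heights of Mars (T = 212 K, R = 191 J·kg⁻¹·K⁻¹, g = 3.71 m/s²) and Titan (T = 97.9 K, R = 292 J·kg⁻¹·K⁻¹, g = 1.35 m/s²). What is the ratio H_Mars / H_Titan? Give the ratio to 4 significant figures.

H_Mars/H_Titan ≈ 0.5154

H = RT/g for each body.
H_Mars = 191 × 212 / 3.71 = 10914 m.
H_Titan = 292 × 97.9 / 1.35 = 21175 m.
H_Mars/H_Titan = 10914/21175 = 0.51542.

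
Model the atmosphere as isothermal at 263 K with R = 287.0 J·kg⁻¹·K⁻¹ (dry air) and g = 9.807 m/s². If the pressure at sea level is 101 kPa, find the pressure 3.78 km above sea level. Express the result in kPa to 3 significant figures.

Scale height: H = RT/g = 287.0 × 263 / 9.807 = 7696.6 m.
Barometric formula: P = P₀ exp(−z/H).
z/H = 3780.0/7696.6 = 0.49113; exp(−0.49113) = 0.61193.
P = 101 × 0.61193 = 61.805 kPa.

P ≈ 61.8 kPa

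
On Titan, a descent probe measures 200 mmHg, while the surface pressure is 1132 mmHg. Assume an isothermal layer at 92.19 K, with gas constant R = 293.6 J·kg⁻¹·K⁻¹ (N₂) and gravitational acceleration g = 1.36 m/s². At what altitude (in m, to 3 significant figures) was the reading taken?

z ≈ 34500 m

Scale height: H = RT/g = 293.6 × 92.19 / 1.36 = 19902 m.
Invert the barometric formula: z = H ln(P₀/P).
P₀/P = 1132/200 = 5.6600; ln(5.6600) = 1.7334.
z = 19902 × 1.7334 = 34498 m.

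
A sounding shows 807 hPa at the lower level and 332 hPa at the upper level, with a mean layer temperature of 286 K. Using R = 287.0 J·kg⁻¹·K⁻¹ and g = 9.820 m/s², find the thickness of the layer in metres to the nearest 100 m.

Δz ≈ 7400 m

Hypsometric equation: Δz = (R T̄/g) ln(P₁/P₂).
R T̄/g = 287.0 × 286 / 9.820 = 8358.7 m.
ln(807/332) = ln(2.4307) = 0.88818.
Δz = 8358.7 × 0.88818 = 7424.0 m.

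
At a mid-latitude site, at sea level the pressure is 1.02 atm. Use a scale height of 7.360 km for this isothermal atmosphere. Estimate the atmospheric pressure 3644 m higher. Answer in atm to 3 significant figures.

Barometric formula: P = P₀ exp(−z/H).
z/H = 3644.0/7360.0 = 0.49511; exp(−0.49511) = 0.60950.
P = 1.02 × 0.60950 = 0.62169 atm.

P ≈ 0.622 atm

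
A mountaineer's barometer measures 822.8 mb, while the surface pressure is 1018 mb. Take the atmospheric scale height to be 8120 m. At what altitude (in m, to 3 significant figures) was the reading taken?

Invert the barometric formula: z = H ln(P₀/P).
P₀/P = 1018/822.8 = 1.2372; ln(1.2372) = 0.21285.
z = 8120.0 × 0.21285 = 1728.3 m.

z ≈ 1730 m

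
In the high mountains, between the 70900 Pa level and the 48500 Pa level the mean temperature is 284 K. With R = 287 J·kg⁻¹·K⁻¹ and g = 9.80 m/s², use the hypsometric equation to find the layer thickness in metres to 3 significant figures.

Δz ≈ 3160 m

Hypsometric equation: Δz = (R T̄/g) ln(P₁/P₂).
R T̄/g = 287 × 284 / 9.80 = 8317.1 m.
ln(70900/48500) = ln(1.4619) = 0.37974.
Δz = 8317.1 × 0.37974 = 3158.3 m.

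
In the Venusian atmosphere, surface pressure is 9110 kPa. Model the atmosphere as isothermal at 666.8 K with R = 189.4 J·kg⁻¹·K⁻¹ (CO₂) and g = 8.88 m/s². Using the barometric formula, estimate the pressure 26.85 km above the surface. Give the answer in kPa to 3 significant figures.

Scale height: H = RT/g = 189.4 × 666.8 / 8.88 = 14222 m.
Barometric formula: P = P₀ exp(−z/H).
z/H = 26850/14222 = 1.8879; exp(−1.8879) = 0.15139.
P = 9110 × 0.15139 = 1379.2 kPa.

P ≈ 1380 kPa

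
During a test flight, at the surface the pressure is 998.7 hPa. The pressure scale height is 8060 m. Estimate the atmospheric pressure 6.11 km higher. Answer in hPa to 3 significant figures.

P ≈ 468 hPa

Barometric formula: P = P₀ exp(−z/H).
z/H = 6110.0/8060.0 = 0.75806; exp(−0.75806) = 0.46857.
P = 998.7 × 0.46857 = 467.96 hPa.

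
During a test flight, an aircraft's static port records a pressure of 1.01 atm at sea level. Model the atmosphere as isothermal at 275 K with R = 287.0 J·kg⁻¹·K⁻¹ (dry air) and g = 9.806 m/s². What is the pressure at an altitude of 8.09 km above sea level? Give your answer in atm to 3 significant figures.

Scale height: H = RT/g = 287.0 × 275 / 9.806 = 8048.6 m.
Barometric formula: P = P₀ exp(−z/H).
z/H = 8090.0/8048.6 = 1.0051; exp(−1.0051) = 0.36601.
P = 1.01 × 0.36601 = 0.36967 atm.

P ≈ 0.370 atm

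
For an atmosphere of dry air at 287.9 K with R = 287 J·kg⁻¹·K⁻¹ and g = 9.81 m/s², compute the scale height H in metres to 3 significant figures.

The scale height of an isothermal atmosphere is H = RT/g.
H = 287 × 287.9 / 9.81 = 82627/9.81 = 8422.7 m.

H ≈ 8420 m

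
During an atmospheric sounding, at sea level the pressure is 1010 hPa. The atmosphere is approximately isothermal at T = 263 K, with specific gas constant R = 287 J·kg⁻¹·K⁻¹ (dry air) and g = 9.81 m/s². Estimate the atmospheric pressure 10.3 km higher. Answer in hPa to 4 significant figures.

P ≈ 264.8 hPa

Scale height: H = RT/g = 287 × 263 / 9.81 = 7694.3 m.
Barometric formula: P = P₀ exp(−z/H).
z/H = 10300/7694.3 = 1.3387; exp(−1.3387) = 0.26219.
P = 1010 × 0.26219 = 264.81 hPa.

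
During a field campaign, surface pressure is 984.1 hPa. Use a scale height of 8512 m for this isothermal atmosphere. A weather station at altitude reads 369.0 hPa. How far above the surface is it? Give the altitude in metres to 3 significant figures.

Invert the barometric formula: z = H ln(P₀/P).
P₀/P = 984.1/369.0 = 2.6669; ln(2.6669) = 0.98092.
z = 8512.0 × 0.98092 = 8349.6 m.

z ≈ 8350 m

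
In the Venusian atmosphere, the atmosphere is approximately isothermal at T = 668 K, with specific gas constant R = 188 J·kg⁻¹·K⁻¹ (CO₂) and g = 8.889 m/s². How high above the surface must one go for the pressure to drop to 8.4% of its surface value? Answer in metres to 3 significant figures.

z ≈ 35000 m

Scale height: H = RT/g = 188 × 668 / 8.889 = 14128 m.
Set P/P₀ = exp(−z/H) = 0.084, so z = −H ln(0.084).
−ln(0.084) = 2.4769; z = 14128 × 2.4769 = 34994 m.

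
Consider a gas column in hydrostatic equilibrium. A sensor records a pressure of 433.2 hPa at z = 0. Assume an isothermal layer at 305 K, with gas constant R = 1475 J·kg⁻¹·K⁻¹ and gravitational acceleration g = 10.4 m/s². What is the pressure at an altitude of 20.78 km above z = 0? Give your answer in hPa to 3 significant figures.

P ≈ 268 hPa

Scale height: H = RT/g = 1475 × 305 / 10.4 = 43257 m.
Barometric formula: P = P₀ exp(−z/H).
z/H = 20780/43257 = 0.48038; exp(−0.48038) = 0.61855.
P = 433.2 × 0.61855 = 267.96 hPa.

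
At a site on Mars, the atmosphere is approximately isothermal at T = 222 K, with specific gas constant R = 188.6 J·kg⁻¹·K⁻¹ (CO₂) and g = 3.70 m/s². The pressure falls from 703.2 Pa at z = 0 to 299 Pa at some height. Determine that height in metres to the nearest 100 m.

Scale height: H = RT/g = 188.6 × 222 / 3.70 = 11316 m.
Invert the barometric formula: z = H ln(P₀/P).
P₀/P = 703.2/299 = 2.3518; ln(2.3518) = 0.85518.
z = 11316 × 0.85518 = 9677.2 m.

z ≈ 9700 m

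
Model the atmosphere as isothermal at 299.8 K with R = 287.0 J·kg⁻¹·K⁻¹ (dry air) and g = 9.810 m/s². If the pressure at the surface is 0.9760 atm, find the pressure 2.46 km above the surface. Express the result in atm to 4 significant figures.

Scale height: H = RT/g = 287.0 × 299.8 / 9.810 = 8770.9 m.
Barometric formula: P = P₀ exp(−z/H).
z/H = 2460.0/8770.9 = 0.28047; exp(−0.28047) = 0.75543.
P = 0.9760 × 0.75543 = 0.73730 atm.

P ≈ 0.7373 atm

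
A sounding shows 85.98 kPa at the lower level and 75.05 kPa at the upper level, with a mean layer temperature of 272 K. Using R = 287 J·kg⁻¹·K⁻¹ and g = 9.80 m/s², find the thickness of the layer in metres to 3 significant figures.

Δz ≈ 1080 m

Hypsometric equation: Δz = (R T̄/g) ln(P₁/P₂).
R T̄/g = 287 × 272 / 9.80 = 7965.7 m.
ln(85.98/75.05) = ln(1.1456) = 0.13593.
Δz = 7965.7 × 0.13593 = 1082.8 m.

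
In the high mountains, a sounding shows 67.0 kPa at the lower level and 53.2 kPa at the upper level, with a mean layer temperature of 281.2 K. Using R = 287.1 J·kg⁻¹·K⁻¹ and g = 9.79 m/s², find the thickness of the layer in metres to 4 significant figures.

Δz ≈ 1902 m

Hypsometric equation: Δz = (R T̄/g) ln(P₁/P₂).
R T̄/g = 287.1 × 281.2 / 9.79 = 8246.4 m.
ln(67.0/53.2) = ln(1.2594) = 0.23064.
Δz = 8246.4 × 0.23064 = 1901.9 m.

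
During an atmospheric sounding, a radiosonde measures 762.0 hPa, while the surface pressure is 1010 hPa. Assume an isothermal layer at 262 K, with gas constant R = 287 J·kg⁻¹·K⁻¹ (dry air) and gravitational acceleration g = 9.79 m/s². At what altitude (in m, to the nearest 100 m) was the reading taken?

Scale height: H = RT/g = 287 × 262 / 9.79 = 7680.7 m.
Invert the barometric formula: z = H ln(P₀/P).
P₀/P = 1010/762.0 = 1.3255; ln(1.3255) = 0.28179.
z = 7680.7 × 0.28179 = 2164.3 m.

z ≈ 2200 m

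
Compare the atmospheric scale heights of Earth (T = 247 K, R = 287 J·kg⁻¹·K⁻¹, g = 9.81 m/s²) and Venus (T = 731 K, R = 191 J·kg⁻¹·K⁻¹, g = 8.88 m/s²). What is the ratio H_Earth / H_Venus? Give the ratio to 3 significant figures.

H_Earth/H_Venus ≈ 0.460

H = RT/g for each body.
H_Earth = 287 × 247 / 9.81 = 7226.2 m.
H_Venus = 191 × 731 / 8.88 = 15723 m.
H_Earth/H_Venus = 7226.2/15723 = 0.45959.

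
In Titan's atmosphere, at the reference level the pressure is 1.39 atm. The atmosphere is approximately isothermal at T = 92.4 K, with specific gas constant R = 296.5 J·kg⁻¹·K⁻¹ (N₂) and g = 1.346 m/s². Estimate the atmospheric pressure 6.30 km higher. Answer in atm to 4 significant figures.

Scale height: H = RT/g = 296.5 × 92.4 / 1.346 = 20354 m.
Barometric formula: P = P₀ exp(−z/H).
z/H = 6300.0/20354 = 0.30952; exp(−0.30952) = 0.73380.
P = 1.39 × 0.73380 = 1.0200 atm.

P ≈ 1.020 atm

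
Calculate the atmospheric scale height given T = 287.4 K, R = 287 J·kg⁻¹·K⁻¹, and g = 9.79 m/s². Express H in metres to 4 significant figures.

The scale height of an isothermal atmosphere is H = RT/g.
H = 287 × 287.4 / 9.79 = 82484/9.79 = 8425.3 m.

H ≈ 8425 m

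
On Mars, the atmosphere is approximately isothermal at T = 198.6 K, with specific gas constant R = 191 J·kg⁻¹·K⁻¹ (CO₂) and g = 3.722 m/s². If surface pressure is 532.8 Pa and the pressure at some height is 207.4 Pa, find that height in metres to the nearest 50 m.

z ≈ 9600 m

Scale height: H = RT/g = 191 × 198.6 / 3.722 = 10191 m.
Invert the barometric formula: z = H ln(P₀/P).
P₀/P = 532.8/207.4 = 2.5689; ln(2.5689) = 0.94348.
z = 10191 × 0.94348 = 9615.0 m.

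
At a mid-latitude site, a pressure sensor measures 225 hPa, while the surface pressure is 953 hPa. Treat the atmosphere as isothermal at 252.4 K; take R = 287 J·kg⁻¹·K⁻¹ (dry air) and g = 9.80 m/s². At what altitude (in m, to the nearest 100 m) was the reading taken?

z ≈ 10700 m

Scale height: H = RT/g = 287 × 252.4 / 9.80 = 7391.7 m.
Invert the barometric formula: z = H ln(P₀/P).
P₀/P = 953/225 = 4.2356; ln(4.2356) = 1.4435.
z = 7391.7 × 1.4435 = 10670 m.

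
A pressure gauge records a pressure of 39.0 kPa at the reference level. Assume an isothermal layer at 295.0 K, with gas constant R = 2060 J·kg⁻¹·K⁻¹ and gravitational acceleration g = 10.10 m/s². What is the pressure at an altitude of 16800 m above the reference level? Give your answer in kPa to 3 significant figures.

Scale height: H = RT/g = 2060 × 295.0 / 10.10 = 60168 m.
Barometric formula: P = P₀ exp(−z/H).
z/H = 16800/60168 = 0.27922; exp(−0.27922) = 0.75637.
P = 39.0 × 0.75637 = 29.498 kPa.

P ≈ 29.5 kPa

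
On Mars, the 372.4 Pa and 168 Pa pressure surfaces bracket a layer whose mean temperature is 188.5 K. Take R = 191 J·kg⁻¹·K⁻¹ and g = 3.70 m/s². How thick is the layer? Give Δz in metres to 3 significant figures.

Hypsometric equation: Δz = (R T̄/g) ln(P₁/P₂).
R T̄/g = 191 × 188.5 / 3.70 = 9730.7 m.
ln(372.4/168) = ln(2.2167) = 0.79602.
Δz = 9730.7 × 0.79602 = 7745.8 m.

Δz ≈ 7750 m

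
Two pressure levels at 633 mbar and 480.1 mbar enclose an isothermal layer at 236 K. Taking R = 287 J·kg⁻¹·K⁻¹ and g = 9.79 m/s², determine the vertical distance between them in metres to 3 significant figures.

Δz ≈ 1910 m

Hypsometric equation: Δz = (R T̄/g) ln(P₁/P₂).
R T̄/g = 287 × 236 / 9.79 = 6918.5 m.
ln(633/480.1) = ln(1.3185) = 0.27649.
Δz = 6918.5 × 0.27649 = 1912.9 m.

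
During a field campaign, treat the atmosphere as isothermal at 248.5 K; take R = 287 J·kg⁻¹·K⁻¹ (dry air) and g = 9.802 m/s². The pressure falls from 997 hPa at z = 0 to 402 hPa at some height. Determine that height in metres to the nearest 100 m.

z ≈ 6600 m

Scale height: H = RT/g = 287 × 248.5 / 9.802 = 7276.0 m.
Invert the barometric formula: z = H ln(P₀/P).
P₀/P = 997/402 = 2.4801; ln(2.4801) = 0.90830.
z = 7276.0 × 0.90830 = 6608.8 m.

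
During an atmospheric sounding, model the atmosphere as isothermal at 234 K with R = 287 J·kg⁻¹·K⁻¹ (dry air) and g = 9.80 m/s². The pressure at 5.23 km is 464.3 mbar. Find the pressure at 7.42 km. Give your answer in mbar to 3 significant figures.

Scale height: H = RT/g = 287 × 234 / 9.80 = 6852.9 m.
Between two levels, P₂ = P₁ exp(−Δz/H) with Δz = z₂ − z₁.
Δz = 7420.0 − 5230.0 = 2190.0 m; Δz/H = 2190.0/6852.9 = 0.31957.
P₂ = 464.3 × exp(−0.31957) = 464.3 × 0.72646 = 337.30 mbar.

P ≈ 337 mbar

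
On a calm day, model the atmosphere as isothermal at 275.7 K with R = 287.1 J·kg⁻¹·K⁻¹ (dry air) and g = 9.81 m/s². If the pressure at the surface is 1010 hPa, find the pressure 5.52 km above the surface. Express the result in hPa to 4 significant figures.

P ≈ 509.6 hPa

Scale height: H = RT/g = 287.1 × 275.7 / 9.81 = 8068.7 m.
Barometric formula: P = P₀ exp(−z/H).
z/H = 5520.0/8068.7 = 0.68413; exp(−0.68413) = 0.50453.
P = 1010 × 0.50453 = 509.58 hPa.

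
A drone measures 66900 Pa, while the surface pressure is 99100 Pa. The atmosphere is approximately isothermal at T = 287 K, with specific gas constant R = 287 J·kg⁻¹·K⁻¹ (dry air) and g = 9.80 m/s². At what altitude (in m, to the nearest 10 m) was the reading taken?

z ≈ 3300 m

Scale height: H = RT/g = 287 × 287 / 9.80 = 8405.0 m.
Invert the barometric formula: z = H ln(P₀/P).
P₀/P = 99100/66900 = 1.4813; ln(1.4813) = 0.39292.
z = 8405.0 × 0.39292 = 3302.5 m.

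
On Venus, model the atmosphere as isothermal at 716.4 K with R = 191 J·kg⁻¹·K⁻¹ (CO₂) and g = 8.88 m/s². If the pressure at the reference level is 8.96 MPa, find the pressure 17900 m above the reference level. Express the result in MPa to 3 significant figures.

Scale height: H = RT/g = 191 × 716.4 / 8.88 = 15409 m.
Barometric formula: P = P₀ exp(−z/H).
z/H = 17900/15409 = 1.1617; exp(−1.1617) = 0.31295.
P = 8.96 × 0.31295 = 2.8040 MPa.

P ≈ 2.80 MPa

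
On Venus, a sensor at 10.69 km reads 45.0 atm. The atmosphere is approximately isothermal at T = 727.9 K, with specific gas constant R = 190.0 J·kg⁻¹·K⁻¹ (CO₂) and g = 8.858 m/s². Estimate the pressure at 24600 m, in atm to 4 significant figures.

P ≈ 18.46 atm

Scale height: H = RT/g = 190.0 × 727.9 / 8.858 = 15613 m.
Between two levels, P₂ = P₁ exp(−Δz/H) with Δz = z₂ − z₁.
Δz = 24600 − 10690 = 13910 m; Δz/H = 13910/15613 = 0.89092.
P₂ = 45.0 × exp(−0.89092) = 45.0 × 0.41028 = 18.463 atm.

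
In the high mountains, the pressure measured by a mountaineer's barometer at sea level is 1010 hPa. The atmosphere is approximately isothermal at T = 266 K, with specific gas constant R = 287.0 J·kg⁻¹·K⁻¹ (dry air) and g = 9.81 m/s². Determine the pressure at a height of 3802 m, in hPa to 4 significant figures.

P ≈ 619.6 hPa

Scale height: H = RT/g = 287.0 × 266 / 9.81 = 7782.1 m.
Barometric formula: P = P₀ exp(−z/H).
z/H = 3802.0/7782.1 = 0.48856; exp(−0.48856) = 0.61351.
P = 1010 × 0.61351 = 619.65 hPa.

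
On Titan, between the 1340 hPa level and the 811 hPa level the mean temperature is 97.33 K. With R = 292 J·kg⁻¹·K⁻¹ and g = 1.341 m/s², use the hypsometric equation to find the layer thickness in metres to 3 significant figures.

Δz ≈ 10600 m

Hypsometric equation: Δz = (R T̄/g) ln(P₁/P₂).
R T̄/g = 292 × 97.33 / 1.341 = 21193 m.
ln(1340/811) = ln(1.6523) = 0.50217.
Δz = 21193 × 0.50217 = 10642 m.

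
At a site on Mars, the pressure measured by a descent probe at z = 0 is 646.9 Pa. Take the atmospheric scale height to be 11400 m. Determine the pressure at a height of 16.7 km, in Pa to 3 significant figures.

P ≈ 149 Pa

Barometric formula: P = P₀ exp(−z/H).
z/H = 16700/11400 = 1.4649; exp(−1.4649) = 0.23110.
P = 646.9 × 0.23110 = 149.50 Pa.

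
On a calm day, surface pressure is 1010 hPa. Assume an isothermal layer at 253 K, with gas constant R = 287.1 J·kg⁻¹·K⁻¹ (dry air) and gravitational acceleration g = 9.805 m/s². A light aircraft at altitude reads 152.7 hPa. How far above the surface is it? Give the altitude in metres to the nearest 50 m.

z ≈ 14000 m

Scale height: H = RT/g = 287.1 × 253 / 9.805 = 7408.1 m.
Invert the barometric formula: z = H ln(P₀/P).
P₀/P = 1010/152.7 = 6.6143; ln(6.6143) = 1.8892.
z = 7408.1 × 1.8892 = 13995 m.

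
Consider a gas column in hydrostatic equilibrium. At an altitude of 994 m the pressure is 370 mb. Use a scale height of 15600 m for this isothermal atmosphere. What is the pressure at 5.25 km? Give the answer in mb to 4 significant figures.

Between two levels, P₂ = P₁ exp(−Δz/H) with Δz = z₂ − z₁.
Δz = 5250.0 − 994.00 = 4256.0 m; Δz/H = 4256.0/15600 = 0.27282.
P₂ = 370 × exp(−0.27282) = 370 × 0.76123 = 281.66 mb.

P ≈ 281.7 mb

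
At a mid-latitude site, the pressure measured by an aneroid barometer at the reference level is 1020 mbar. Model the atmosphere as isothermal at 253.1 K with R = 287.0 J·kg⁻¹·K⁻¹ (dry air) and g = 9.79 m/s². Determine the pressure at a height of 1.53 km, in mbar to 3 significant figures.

Scale height: H = RT/g = 287.0 × 253.1 / 9.79 = 7419.8 m.
Barometric formula: P = P₀ exp(−z/H).
z/H = 1530.0/7419.8 = 0.20621; exp(−0.20621) = 0.81366.
P = 1020 × 0.81366 = 829.93 mbar.

P ≈ 830 mbar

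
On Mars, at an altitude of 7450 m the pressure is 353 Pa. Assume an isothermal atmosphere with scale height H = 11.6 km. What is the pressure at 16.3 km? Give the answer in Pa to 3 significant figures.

Between two levels, P₂ = P₁ exp(−Δz/H) with Δz = z₂ − z₁.
Δz = 16300 − 7450.0 = 8850.0 m; Δz/H = 8850.0/11600 = 0.76293.
P₂ = 353 × exp(−0.76293) = 353 × 0.46630 = 164.60 Pa.

P ≈ 165 Pa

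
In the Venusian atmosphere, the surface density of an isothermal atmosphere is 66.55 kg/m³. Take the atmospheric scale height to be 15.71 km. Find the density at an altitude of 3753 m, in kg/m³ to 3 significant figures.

ρ ≈ 52.4 kg/m³

In an isothermal atmosphere, density decays like pressure: ρ = ρ₀ exp(−z/H).
z/H = 3753.0/15710 = 0.23889; exp(−0.23889) = 0.78750.
ρ = 66.55 × 0.78750 = 52.408 kg/m³.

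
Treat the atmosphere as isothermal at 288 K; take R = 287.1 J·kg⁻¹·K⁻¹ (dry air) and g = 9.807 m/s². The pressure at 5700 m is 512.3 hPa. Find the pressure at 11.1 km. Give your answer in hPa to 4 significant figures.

P ≈ 270.0 hPa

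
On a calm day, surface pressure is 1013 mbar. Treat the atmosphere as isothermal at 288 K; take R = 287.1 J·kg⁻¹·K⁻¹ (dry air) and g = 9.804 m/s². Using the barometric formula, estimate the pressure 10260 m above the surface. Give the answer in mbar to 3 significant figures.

Scale height: H = RT/g = 287.1 × 288 / 9.804 = 8433.8 m.
Barometric formula: P = P₀ exp(−z/H).
z/H = 10260/8433.8 = 1.2165; exp(−1.2165) = 0.29627.
P = 1013 × 0.29627 = 300.12 mbar.

P ≈ 300 mbar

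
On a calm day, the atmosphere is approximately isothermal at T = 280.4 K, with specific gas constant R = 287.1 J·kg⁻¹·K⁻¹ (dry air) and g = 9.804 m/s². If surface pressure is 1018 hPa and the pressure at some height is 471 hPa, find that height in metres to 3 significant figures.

z ≈ 6330 m

Scale height: H = RT/g = 287.1 × 280.4 / 9.804 = 8211.2 m.
Invert the barometric formula: z = H ln(P₀/P).
P₀/P = 1018/471 = 2.1614; ln(2.1614) = 0.77076.
z = 8211.2 × 0.77076 = 6328.9 m.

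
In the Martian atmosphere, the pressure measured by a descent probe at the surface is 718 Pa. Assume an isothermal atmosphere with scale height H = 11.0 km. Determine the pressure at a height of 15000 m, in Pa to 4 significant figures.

P ≈ 183.6 Pa

Barometric formula: P = P₀ exp(−z/H).
z/H = 15000/11000 = 1.3636; exp(−1.3636) = 0.25574.
P = 718 × 0.25574 = 183.62 Pa.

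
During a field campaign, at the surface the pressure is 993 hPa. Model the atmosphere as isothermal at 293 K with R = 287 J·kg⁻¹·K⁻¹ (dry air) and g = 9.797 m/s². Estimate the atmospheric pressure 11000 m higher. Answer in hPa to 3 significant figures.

P ≈ 276 hPa

Scale height: H = RT/g = 287 × 293 / 9.797 = 8583.3 m.
Barometric formula: P = P₀ exp(−z/H).
z/H = 11000/8583.3 = 1.2816; exp(−1.2816) = 0.27759.
P = 993 × 0.27759 = 275.65 hPa.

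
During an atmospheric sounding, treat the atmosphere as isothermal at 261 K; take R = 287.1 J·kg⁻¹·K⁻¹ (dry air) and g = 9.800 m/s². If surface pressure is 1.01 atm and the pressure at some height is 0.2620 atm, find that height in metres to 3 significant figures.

z ≈ 10300 m

Scale height: H = RT/g = 287.1 × 261 / 9.800 = 7646.2 m.
Invert the barometric formula: z = H ln(P₀/P).
P₀/P = 1.01/0.2620 = 3.8550; ln(3.8550) = 1.3494.
z = 7646.2 × 1.3494 = 10318 m.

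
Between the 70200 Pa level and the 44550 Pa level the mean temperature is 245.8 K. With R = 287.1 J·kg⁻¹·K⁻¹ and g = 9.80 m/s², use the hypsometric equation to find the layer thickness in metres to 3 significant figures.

Hypsometric equation: Δz = (R T̄/g) ln(P₁/P₂).
R T̄/g = 287.1 × 245.8 / 9.80 = 7200.9 m.
ln(70200/44550) = ln(1.5758) = 0.45476.
Δz = 7200.9 × 0.45476 = 3274.7 m.

Δz ≈ 3270 m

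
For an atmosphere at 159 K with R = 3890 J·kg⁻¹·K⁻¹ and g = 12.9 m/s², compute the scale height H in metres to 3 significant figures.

The scale height of an isothermal atmosphere is H = RT/g.
H = 3890 × 159 / 12.9 = 618510/12.9 = 47947 m.

H ≈ 47900 m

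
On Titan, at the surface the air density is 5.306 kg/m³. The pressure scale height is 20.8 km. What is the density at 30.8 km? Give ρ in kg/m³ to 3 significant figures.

ρ ≈ 1.21 kg/m³

In an isothermal atmosphere, density decays like pressure: ρ = ρ₀ exp(−z/H).
z/H = 30800/20800 = 1.4808; exp(−1.4808) = 0.22746.
ρ = 5.306 × 0.22746 = 1.2069 kg/m³.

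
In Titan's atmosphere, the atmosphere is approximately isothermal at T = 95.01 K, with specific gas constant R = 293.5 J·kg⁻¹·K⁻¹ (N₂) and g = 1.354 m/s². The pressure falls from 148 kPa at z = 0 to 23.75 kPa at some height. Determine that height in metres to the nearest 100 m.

Scale height: H = RT/g = 293.5 × 95.01 / 1.354 = 20595 m.
Invert the barometric formula: z = H ln(P₀/P).
P₀/P = 148/23.75 = 6.2316; ln(6.2316) = 1.8296.
z = 20595 × 1.8296 = 37681 m.

z ≈ 37700 m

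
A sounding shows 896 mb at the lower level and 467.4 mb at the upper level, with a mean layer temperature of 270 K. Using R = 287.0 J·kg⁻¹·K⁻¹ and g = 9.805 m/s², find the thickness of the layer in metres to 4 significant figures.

Δz ≈ 5143 m

Hypsometric equation: Δz = (R T̄/g) ln(P₁/P₂).
R T̄/g = 287.0 × 270 / 9.805 = 7903.1 m.
ln(896/467.4) = ln(1.9170) = 0.65076.
Δz = 7903.1 × 0.65076 = 5143.0 m.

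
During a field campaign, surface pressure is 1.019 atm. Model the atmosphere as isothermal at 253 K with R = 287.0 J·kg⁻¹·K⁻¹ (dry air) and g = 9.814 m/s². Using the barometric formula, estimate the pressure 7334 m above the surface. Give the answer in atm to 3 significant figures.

Scale height: H = RT/g = 287.0 × 253 / 9.814 = 7398.7 m.
Barometric formula: P = P₀ exp(−z/H).
z/H = 7334.0/7398.7 = 0.99126; exp(−0.99126) = 0.37111.
P = 1.019 × 0.37111 = 0.37816 atm.

P ≈ 0.378 atm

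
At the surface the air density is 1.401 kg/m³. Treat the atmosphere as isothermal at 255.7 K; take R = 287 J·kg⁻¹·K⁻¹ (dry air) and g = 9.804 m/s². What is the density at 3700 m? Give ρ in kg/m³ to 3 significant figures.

Scale height: H = RT/g = 287 × 255.7 / 9.804 = 7485.3 m.
In an isothermal atmosphere, density decays like pressure: ρ = ρ₀ exp(−z/H).
z/H = 3700.0/7485.3 = 0.49430; exp(−0.49430) = 0.61000.
ρ = 1.401 × 0.61000 = 0.85461 kg/m³.

ρ ≈ 0.855 kg/m³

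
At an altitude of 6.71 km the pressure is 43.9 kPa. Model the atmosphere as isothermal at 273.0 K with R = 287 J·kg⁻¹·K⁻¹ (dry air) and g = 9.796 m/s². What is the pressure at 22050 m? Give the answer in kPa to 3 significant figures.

P ≈ 6.45 kPa

Scale height: H = RT/g = 287 × 273.0 / 9.796 = 7998.3 m.
Between two levels, P₂ = P₁ exp(−Δz/H) with Δz = z₂ − z₁.
Δz = 22050 − 6710.0 = 15340 m; Δz/H = 15340/7998.3 = 1.9179.
P₂ = 43.9 × exp(−1.9179) = 43.9 × 0.14692 = 6.4498 kPa.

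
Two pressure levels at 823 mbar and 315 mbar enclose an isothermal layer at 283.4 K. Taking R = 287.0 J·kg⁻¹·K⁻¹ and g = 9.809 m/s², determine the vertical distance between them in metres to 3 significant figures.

Δz ≈ 7960 m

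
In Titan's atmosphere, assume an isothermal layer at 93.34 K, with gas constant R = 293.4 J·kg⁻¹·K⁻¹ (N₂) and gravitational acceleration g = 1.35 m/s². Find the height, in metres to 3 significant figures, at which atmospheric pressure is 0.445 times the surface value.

z ≈ 16400 m

Scale height: H = RT/g = 293.4 × 93.34 / 1.35 = 20286 m.
Set P/P₀ = exp(−z/H) = 0.445, so z = −H ln(0.445).
−ln(0.445) = 0.80968; z = 20286 × 0.80968 = 16425 m.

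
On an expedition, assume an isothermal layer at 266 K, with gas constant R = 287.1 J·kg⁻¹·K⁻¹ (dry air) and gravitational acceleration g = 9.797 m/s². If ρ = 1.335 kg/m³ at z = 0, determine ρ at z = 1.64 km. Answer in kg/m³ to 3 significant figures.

Scale height: H = RT/g = 287.1 × 266 / 9.797 = 7795.1 m.
In an isothermal atmosphere, density decays like pressure: ρ = ρ₀ exp(−z/H).
z/H = 1640.0/7795.1 = 0.21039; exp(−0.21039) = 0.81027.
ρ = 1.335 × 0.81027 = 1.0817 kg/m³.

ρ ≈ 1.08 kg/m³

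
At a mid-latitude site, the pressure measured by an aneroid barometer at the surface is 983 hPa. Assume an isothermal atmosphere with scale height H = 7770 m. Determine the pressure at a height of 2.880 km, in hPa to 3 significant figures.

Barometric formula: P = P₀ exp(−z/H).
z/H = 2880.0/7770.0 = 0.37066; exp(−0.37066) = 0.69028.
P = 983 × 0.69028 = 678.55 hPa.

P ≈ 679 hPa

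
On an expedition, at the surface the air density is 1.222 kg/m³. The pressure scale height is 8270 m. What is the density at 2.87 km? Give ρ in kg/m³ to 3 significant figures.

ρ ≈ 0.864 kg/m³

In an isothermal atmosphere, density decays like pressure: ρ = ρ₀ exp(−z/H).
z/H = 2870.0/8270.0 = 0.34704; exp(−0.34704) = 0.70678.
ρ = 1.222 × 0.70678 = 0.86369 kg/m³.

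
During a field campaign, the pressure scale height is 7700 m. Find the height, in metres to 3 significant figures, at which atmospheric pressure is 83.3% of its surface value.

Set P/P₀ = exp(−z/H) = 0.833, so z = −H ln(0.833).
−ln(0.833) = 0.18272; z = 7700.0 × 0.18272 = 1406.9 m.

z ≈ 1410 m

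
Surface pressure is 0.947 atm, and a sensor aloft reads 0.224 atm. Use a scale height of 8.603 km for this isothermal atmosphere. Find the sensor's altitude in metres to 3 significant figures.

Invert the barometric formula: z = H ln(P₀/P).
P₀/P = 0.947/0.224 = 4.2277; ln(4.2277) = 1.4417.
z = 8603.0 × 1.4417 = 12403 m.

z ≈ 12400 m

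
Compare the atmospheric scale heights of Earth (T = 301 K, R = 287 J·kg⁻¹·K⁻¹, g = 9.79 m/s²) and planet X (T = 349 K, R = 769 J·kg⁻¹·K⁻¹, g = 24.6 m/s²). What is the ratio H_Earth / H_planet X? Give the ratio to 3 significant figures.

H_Earth/H_planet X ≈ 0.809

H = RT/g for each body.
H_Earth = 287 × 301 / 9.79 = 8824.0 m.
H_planet X = 769 × 349 / 24.6 = 10910 m.
H_Earth/H_planet X = 8824.0/10910 = 0.80880.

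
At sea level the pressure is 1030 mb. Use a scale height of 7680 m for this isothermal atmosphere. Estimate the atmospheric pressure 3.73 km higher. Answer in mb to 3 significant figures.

P ≈ 634 mb

Barometric formula: P = P₀ exp(−z/H).
z/H = 3730.0/7680.0 = 0.48568; exp(−0.48568) = 0.61528.
P = 1030 × 0.61528 = 633.74 mb.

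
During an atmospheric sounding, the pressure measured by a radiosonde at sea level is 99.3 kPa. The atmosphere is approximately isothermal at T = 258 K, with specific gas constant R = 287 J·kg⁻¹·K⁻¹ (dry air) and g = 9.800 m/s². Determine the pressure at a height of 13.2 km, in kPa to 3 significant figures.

P ≈ 17.3 kPa

Scale height: H = RT/g = 287 × 258 / 9.800 = 7555.7 m.
Barometric formula: P = P₀ exp(−z/H).
z/H = 13200/7555.7 = 1.7470; exp(−1.7470) = 0.17430.
P = 99.3 × 0.17430 = 17.308 kPa.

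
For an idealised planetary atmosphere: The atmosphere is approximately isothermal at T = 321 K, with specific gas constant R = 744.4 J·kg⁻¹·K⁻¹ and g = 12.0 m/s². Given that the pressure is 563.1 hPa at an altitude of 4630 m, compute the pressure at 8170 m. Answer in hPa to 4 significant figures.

P ≈ 471.4 hPa

Scale height: H = RT/g = 744.4 × 321 / 12.0 = 19913 m.
Between two levels, P₂ = P₁ exp(−Δz/H) with Δz = z₂ − z₁.
Δz = 8170.0 − 4630.0 = 3540.0 m; Δz/H = 3540.0/19913 = 0.17777.
P₂ = 563.1 × exp(−0.17777) = 563.1 × 0.83713 = 471.39 hPa.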